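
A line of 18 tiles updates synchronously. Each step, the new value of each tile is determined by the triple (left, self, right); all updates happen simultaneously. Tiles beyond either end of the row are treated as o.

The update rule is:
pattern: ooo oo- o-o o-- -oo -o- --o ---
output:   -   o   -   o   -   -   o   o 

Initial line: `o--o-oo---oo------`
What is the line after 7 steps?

---oooo-oooooooooo

ooo---oooo-ooooooo
--oooo---o--------
oo---oooo-oooooooo
-oooo---o---------
----oooo-ooooooooo
oooo---o----------
---oooo-oooooooooo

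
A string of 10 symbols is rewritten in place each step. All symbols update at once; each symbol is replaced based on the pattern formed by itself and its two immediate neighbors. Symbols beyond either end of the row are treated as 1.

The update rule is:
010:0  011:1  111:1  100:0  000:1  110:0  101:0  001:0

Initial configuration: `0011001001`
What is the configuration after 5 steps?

0000100101

step 1: 0010000001
step 2: 0000111101
step 3: 0110111001
step 4: 0100110001
step 5: 0000100101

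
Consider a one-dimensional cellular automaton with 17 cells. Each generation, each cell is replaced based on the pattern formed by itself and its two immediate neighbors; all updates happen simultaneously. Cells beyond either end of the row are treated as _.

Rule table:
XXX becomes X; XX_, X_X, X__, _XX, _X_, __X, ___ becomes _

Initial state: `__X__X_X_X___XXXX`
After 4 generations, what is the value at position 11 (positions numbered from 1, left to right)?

_

generation 1: ______________XX_
generation 2: _________________
generation 3: _________________  (fixed point — unchanged through generation 4)
position 11 holds _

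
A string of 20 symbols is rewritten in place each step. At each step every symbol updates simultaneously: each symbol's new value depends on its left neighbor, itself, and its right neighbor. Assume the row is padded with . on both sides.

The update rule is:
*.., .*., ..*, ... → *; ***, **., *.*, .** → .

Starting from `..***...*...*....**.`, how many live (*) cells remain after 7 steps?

**...************..*
..***............***
**...************...
..***............***  (repeats step 2; period 2)
step 7: **...************...
count of *: 14

14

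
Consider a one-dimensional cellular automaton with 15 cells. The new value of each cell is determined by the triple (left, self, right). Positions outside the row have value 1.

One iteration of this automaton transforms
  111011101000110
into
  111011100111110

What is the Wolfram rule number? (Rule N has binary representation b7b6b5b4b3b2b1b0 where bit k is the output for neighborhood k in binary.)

position 0: 111 → 1  (bit 7 = 1)
position 2: 110 → 1  (bit 6 = 1)
position 3: 101 → 0  (bit 5 = 0)
position 9: 100 → 1  (bit 4 = 1)
position 4: 011 → 1  (bit 3 = 1)
position 8: 010 → 0  (bit 2 = 0)
position 11: 001 → 1  (bit 1 = 1)
position 10: 000 → 1  (bit 0 = 1)
bits b7..b0 = 11011011 = 219

219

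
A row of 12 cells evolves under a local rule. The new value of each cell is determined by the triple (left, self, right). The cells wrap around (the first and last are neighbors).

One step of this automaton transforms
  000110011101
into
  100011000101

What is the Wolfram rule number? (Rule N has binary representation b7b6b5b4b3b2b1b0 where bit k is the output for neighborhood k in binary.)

position 8: 111 → 0  (bit 7 = 0)
position 4: 110 → 1  (bit 6 = 1)
position 10: 101 → 0  (bit 5 = 0)
position 0: 100 → 1  (bit 4 = 1)
position 3: 011 → 0  (bit 3 = 0)
position 11: 010 → 1  (bit 2 = 1)
position 2: 001 → 0  (bit 1 = 0)
position 1: 000 → 0  (bit 0 = 0)
bits b7..b0 = 01010100 = 84

84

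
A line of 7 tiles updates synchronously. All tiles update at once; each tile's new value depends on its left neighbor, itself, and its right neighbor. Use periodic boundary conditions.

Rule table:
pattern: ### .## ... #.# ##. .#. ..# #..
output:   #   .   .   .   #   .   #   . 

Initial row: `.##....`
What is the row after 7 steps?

#.#....
......#
.....#.
....#..
...#...
..#....
.#.....

.#.....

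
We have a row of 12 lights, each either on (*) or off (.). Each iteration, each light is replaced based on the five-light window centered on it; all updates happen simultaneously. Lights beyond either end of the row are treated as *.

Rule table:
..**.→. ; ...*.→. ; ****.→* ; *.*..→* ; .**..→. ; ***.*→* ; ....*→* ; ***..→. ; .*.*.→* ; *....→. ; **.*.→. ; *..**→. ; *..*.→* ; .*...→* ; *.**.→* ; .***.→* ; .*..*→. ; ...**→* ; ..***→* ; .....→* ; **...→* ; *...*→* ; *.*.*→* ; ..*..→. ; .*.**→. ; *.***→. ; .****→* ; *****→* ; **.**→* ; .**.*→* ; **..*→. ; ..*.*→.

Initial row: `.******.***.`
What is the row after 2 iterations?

*.******.***
**.******.**

**.******.**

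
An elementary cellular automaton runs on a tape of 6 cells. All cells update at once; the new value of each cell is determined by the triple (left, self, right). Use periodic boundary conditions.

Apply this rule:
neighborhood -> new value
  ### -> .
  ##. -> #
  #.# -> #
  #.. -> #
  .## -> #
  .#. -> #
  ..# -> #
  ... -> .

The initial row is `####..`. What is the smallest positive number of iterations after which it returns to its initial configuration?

2

iteration 1: #..###
iteration 2: ####..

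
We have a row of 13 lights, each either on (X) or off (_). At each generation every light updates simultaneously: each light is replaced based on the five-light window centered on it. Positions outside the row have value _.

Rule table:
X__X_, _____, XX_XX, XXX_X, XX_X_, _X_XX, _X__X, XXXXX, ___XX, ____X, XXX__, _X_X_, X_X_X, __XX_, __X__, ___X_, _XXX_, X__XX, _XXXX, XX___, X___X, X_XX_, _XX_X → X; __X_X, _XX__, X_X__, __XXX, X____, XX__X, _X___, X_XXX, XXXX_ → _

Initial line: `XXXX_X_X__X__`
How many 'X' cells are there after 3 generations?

11

_X_XXXX_XXX__
X_X_X_XX_XXX_
_XXXXXXXX_XXX
count of X: 11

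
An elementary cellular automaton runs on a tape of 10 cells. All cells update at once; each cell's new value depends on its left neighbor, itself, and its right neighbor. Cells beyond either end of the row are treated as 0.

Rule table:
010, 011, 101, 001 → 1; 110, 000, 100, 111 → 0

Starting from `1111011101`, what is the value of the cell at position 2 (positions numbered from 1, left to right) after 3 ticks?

0

1000110011
1001100110
1011001100
position 2 holds 0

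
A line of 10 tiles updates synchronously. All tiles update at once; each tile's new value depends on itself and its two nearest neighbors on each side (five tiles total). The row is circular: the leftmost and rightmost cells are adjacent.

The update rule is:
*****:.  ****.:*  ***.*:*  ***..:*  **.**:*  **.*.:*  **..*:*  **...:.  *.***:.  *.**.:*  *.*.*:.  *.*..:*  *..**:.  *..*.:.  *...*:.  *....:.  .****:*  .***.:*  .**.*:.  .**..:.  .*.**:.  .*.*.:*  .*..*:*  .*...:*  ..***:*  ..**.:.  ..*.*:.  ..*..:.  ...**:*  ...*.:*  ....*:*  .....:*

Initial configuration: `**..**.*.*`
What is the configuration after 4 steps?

*****..*.*

***...*...
***..*.*.*
****..*...
*****..*.*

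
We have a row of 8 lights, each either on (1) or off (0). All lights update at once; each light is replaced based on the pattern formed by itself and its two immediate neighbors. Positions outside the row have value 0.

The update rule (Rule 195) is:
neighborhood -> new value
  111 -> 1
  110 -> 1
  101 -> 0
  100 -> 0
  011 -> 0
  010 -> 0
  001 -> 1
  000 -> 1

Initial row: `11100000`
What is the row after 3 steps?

01101111
10100111
00001011

00001011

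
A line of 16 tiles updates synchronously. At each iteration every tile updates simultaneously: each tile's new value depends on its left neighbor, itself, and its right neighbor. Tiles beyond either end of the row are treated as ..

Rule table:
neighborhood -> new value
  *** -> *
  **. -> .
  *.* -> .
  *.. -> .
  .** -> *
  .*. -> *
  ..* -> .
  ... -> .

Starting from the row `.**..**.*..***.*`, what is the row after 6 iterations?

iteration 1: .*...*..*..**..*
iteration 2: .*...*..*..*...*
iteration 3: .*...*..*..*...*  (fixed point — unchanged through iteration 6)

.*...*..*..*...*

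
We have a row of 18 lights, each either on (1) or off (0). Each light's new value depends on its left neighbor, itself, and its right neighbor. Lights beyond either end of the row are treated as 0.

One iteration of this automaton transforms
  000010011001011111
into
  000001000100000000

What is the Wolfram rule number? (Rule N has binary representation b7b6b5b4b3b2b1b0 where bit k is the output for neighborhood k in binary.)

16

position 14: 111 → 0  (bit 7 = 0)
position 8: 110 → 0  (bit 6 = 0)
position 12: 101 → 0  (bit 5 = 0)
position 5: 100 → 1  (bit 4 = 1)
position 7: 011 → 0  (bit 3 = 0)
position 4: 010 → 0  (bit 2 = 0)
position 3: 001 → 0  (bit 1 = 0)
position 0: 000 → 0  (bit 0 = 0)
bits b7..b0 = 00010000 = 16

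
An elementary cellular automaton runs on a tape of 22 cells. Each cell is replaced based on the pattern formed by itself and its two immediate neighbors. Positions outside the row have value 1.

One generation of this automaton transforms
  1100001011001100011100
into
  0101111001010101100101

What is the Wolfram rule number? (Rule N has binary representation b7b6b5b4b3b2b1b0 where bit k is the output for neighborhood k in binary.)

position 0: 111 → 0  (bit 7 = 0)
position 1: 110 → 1  (bit 6 = 1)
position 7: 101 → 0  (bit 5 = 0)
position 2: 100 → 0  (bit 4 = 0)
position 8: 011 → 0  (bit 3 = 0)
position 6: 010 → 1  (bit 2 = 1)
position 5: 001 → 1  (bit 1 = 1)
position 3: 000 → 1  (bit 0 = 1)
bits b7..b0 = 01000111 = 71

71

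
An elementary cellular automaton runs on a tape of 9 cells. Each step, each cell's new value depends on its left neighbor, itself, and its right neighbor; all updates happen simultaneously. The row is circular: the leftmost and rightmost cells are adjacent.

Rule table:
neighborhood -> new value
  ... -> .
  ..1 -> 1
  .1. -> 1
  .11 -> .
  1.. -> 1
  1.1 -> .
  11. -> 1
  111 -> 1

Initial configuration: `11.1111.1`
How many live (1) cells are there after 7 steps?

11..111..
.111.1111
..11..111
11.111.11
11..11..1
1111.111.
.111..11.
count of 1: 5

5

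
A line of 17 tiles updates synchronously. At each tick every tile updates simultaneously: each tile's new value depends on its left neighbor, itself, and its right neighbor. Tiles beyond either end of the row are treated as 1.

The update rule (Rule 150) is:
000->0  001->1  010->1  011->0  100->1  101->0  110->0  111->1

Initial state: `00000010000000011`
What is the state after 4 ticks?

10000111000000101
01001010100001100
01111010110010011
00110010001111101

00110010001111101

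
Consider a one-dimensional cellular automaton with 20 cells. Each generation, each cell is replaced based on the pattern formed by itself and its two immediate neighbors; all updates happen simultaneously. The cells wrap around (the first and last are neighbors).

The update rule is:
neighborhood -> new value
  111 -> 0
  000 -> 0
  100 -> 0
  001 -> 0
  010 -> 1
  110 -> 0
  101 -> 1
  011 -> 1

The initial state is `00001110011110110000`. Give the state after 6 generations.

00001000010001100000
00001000010001000000
00001000010001000000  (fixed point — unchanged through generation 6)

00001000010001000000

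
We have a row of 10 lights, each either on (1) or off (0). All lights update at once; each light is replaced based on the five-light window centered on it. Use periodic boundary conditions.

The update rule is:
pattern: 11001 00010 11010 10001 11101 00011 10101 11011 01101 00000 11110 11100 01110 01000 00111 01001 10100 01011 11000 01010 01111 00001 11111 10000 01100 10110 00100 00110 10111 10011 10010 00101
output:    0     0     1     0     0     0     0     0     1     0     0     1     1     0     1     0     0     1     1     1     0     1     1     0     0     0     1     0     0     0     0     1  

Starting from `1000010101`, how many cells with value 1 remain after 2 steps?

5

0101011010
0110101100
count of 1: 5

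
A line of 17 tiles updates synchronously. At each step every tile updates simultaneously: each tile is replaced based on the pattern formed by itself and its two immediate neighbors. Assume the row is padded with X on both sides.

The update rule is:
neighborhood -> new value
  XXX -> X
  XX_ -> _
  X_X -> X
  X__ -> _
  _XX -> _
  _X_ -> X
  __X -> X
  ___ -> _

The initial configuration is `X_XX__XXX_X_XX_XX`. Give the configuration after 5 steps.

_X___X_X_XXX__X_X
XX__XXXXX_X__XXX_
X__X_XXX_XX_X_X_X
__XXX_X_X__XXXXX_
_X_X_XXXX_X_XXX_X

_X_X_XXXX_X_XXX_X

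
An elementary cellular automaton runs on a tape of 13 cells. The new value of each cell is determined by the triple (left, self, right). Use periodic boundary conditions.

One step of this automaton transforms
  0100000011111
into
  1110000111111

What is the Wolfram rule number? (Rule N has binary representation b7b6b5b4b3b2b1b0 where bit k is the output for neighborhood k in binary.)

254

position 9: 111 → 1  (bit 7 = 1)
position 12: 110 → 1  (bit 6 = 1)
position 0: 101 → 1  (bit 5 = 1)
position 2: 100 → 1  (bit 4 = 1)
position 8: 011 → 1  (bit 3 = 1)
position 1: 010 → 1  (bit 2 = 1)
position 7: 001 → 1  (bit 1 = 1)
position 3: 000 → 0  (bit 0 = 0)
bits b7..b0 = 11111110 = 254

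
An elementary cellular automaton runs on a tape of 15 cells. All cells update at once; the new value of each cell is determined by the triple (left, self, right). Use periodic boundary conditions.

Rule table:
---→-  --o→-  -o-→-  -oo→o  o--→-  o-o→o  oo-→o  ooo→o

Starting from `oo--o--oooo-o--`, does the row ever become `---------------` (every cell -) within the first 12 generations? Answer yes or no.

generation 1: oo-----ooooo---
generation 2: oo-----ooooo---  (fixed point — unchanged through generation 12)
generation 12 is oo-----ooooo---, still not uniform -

no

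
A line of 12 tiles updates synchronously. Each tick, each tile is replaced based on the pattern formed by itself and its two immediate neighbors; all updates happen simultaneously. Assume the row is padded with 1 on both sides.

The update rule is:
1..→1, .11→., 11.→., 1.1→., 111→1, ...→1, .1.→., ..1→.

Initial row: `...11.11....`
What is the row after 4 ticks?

11......111.
1.11111..1..
...111.1..1.
11..1...1...

11..1...1...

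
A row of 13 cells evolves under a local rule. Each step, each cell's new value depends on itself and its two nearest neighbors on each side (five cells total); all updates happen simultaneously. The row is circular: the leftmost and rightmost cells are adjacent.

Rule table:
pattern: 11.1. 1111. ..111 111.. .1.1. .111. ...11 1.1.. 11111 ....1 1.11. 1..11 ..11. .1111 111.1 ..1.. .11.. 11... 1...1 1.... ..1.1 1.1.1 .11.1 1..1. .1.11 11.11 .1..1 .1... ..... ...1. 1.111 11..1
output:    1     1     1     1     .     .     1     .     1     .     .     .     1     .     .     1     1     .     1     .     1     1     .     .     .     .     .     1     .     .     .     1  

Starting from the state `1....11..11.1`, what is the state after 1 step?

1...1111.1...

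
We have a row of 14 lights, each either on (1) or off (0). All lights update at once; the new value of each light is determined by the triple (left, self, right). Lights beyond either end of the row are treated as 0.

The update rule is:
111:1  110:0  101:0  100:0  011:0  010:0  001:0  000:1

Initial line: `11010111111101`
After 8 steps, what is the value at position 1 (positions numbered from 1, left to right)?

0

00000011111000
11111001110011
01110000100000
00100110001111
10000000100110
00111110000000
10011100111111
00001000011110
position 1 holds 0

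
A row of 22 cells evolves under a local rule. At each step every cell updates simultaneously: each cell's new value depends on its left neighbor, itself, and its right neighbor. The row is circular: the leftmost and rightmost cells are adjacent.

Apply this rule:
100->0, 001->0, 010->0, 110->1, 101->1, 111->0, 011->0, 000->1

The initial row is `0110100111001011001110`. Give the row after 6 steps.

0011000001000101000010
1001011100010010011000
0000100101000000001010
1110000010011111100100
0010111000000000100000
1001001011111110001111

1001001011111110001111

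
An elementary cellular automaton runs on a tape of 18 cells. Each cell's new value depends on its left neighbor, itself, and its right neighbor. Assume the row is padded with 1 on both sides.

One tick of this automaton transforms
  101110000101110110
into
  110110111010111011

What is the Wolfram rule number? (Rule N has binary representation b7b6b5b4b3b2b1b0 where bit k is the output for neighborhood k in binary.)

position 3: 111 → 1  (bit 7 = 1)
position 0: 110 → 1  (bit 6 = 1)
position 1: 101 → 1  (bit 5 = 1)
position 5: 100 → 0  (bit 4 = 0)
position 2: 011 → 0  (bit 3 = 0)
position 9: 010 → 0  (bit 2 = 0)
position 8: 001 → 1  (bit 1 = 1)
position 6: 000 → 1  (bit 0 = 1)
bits b7..b0 = 11100011 = 227

227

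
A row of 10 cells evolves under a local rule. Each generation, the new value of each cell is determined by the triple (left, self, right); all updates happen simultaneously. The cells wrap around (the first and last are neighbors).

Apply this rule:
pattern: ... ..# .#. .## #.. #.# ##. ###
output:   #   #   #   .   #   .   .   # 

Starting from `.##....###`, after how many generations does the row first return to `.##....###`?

generation 1: ...####.#.
generation 2: ###.##..##
generation 3: ##....##.#
generation 4: #.####....
generation 5: #..##.####
generation 6: .##....###

6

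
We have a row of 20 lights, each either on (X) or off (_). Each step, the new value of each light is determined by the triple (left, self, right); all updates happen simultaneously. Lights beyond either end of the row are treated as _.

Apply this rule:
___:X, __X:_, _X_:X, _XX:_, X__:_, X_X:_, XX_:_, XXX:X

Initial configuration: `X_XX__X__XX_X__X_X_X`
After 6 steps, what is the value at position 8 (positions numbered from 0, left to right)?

X_____X_____X__X_X_X
X_XXX_X_XXX_X__X_X_X
X__X__X__X__X__X_X_X
X__X__X__X__X__X_X_X  (fixed point — unchanged through step 6)
position 8 holds _

_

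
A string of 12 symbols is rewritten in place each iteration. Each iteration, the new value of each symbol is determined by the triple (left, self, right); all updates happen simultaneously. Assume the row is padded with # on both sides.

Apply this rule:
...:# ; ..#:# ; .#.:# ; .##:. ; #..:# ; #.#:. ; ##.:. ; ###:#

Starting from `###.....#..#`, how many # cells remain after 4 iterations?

iteration 1: ##.########.
iteration 2: #...######..
iteration 3: .###.####.##
iteration 4: ..#...##...#
count of #: 4

4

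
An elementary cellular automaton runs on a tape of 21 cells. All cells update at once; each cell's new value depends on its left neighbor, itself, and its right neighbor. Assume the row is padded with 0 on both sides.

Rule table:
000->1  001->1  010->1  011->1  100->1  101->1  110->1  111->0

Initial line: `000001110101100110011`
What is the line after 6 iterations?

100001110000000000001

iteration 1: 111111011111111111111
iteration 2: 100001110000000000001
iteration 3: 111111011111111111111  (repeats iteration 1; period 2)
iteration 6: 100001110000000000001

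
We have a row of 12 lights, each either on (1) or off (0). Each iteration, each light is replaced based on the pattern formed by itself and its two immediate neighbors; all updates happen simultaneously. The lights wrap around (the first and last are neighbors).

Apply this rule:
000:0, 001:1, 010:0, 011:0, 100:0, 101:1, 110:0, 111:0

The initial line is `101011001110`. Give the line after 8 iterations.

100010101000

010100010001
101000100010
010001000101
100010001010
000100010101
001000101010
010001010100
100010101000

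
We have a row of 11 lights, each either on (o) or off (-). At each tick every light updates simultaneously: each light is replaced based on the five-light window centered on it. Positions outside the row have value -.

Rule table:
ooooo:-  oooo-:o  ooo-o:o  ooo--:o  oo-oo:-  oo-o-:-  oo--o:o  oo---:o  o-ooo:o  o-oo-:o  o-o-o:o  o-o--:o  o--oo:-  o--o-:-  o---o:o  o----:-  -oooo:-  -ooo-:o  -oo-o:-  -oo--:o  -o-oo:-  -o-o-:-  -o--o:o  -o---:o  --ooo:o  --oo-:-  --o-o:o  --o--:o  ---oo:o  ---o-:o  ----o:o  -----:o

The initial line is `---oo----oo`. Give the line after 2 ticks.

ooo-o--o--o

ooo-oo-oo-o
ooo-o--o--o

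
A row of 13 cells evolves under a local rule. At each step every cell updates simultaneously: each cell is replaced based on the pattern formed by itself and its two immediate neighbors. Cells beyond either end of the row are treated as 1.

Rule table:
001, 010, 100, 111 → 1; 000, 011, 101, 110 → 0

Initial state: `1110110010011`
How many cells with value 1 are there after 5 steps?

1100001111101
1010010111000
0011110010101
1101101110100
1000000100111
count of 1: 5

5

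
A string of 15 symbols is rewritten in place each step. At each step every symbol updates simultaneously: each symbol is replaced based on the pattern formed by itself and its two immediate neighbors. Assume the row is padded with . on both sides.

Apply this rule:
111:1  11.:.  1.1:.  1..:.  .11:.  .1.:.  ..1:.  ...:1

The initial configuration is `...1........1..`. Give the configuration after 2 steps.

...1..1111..1..

step 1: 11...111111...1
step 2: ...1..1111..1..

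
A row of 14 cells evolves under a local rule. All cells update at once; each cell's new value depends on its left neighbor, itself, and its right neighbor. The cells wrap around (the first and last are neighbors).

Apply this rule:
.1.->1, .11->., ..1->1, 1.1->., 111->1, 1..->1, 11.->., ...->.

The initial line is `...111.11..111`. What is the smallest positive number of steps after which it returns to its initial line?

1.1.1....11.1.
1.1.11..1...1.
1.1...1111.11.
1.11.1.11.....
1....1...1...1
.1..111.111.1.
1111.1...1..11
111..11.1111.1
11.11....11...
.....1..1..1.1
1...11111111.1
.1.1.111111...
11.1..1111.1..
...111.11..111

14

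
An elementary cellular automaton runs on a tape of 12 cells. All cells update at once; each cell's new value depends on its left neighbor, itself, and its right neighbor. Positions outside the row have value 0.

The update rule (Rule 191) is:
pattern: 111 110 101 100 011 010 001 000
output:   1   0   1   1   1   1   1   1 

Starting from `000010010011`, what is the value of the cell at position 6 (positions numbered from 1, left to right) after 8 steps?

1

step 1: 111111111110
step 2: 111111111101
step 3: 111111111011
step 4: 111111110110
step 5: 111111101101
step 6: 111111011011
step 7: 111110110110
step 8: 111101101101
position 6 holds 1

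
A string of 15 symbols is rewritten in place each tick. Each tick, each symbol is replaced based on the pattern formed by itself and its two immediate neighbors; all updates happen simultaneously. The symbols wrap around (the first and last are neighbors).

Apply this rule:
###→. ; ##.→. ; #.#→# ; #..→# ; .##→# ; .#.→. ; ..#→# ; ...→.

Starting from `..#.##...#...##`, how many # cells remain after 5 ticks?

tick 1: ##.##.#.#.#.##.
tick 2: #.##.#.#.#.##.#
tick 3: .##.#.#.#.##.##
tick 4: ##.#.#.#.##.##.
tick 5: #.#.#.#.##.##.#
count of #: 9

9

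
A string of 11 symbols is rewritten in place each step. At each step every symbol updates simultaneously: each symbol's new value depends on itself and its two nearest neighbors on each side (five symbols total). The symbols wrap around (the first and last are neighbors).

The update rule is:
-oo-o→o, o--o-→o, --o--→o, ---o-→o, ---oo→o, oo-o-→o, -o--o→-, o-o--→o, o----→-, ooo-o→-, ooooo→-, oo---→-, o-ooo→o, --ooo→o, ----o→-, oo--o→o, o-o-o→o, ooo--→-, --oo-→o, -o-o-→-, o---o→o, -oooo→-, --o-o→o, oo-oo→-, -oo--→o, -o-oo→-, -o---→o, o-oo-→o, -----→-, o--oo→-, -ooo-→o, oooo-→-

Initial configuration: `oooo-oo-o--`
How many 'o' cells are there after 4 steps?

step 1: o----oooo--
step 2: oo--oo---oo
step 3: --o-oo-ooo-
step 4: ooo-oo-oo--
count of o: 7

7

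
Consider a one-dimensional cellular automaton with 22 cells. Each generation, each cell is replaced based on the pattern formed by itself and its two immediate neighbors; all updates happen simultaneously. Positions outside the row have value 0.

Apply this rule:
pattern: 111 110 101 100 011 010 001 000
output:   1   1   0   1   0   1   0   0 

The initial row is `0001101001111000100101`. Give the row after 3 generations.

0000110011001111010101

0000101100111100110101
0000100110011110010101
0000110011001111010101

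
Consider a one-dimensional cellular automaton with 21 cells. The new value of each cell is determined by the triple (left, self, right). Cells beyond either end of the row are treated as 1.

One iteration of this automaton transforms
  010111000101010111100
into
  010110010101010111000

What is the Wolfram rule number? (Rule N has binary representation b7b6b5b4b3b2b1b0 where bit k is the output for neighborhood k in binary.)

141

position 4: 111 → 1  (bit 7 = 1)
position 5: 110 → 0  (bit 6 = 0)
position 0: 101 → 0  (bit 5 = 0)
position 6: 100 → 0  (bit 4 = 0)
position 3: 011 → 1  (bit 3 = 1)
position 1: 010 → 1  (bit 2 = 1)
position 8: 001 → 0  (bit 1 = 0)
position 7: 000 → 1  (bit 0 = 1)
bits b7..b0 = 10001101 = 141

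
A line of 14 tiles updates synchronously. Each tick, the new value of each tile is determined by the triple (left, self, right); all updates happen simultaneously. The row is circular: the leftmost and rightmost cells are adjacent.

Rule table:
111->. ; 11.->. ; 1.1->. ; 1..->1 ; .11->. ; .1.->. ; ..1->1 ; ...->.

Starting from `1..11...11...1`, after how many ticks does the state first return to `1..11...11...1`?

2

.11..1.1..1.1.
1..11...11...1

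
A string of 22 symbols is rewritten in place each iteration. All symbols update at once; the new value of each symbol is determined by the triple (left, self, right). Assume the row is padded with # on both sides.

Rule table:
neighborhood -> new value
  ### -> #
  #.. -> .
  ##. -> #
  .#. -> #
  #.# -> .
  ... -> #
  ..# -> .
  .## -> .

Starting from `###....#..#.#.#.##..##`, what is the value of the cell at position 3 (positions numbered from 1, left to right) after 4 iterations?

iteration 1: ###.##.#..#.#.#..#...#
iteration 2: ###..#.#..#.#.#..#.#..
iteration 3: ###..#.#..#.#.#..#.#..  (fixed point — unchanged through iteration 4)
position 3 holds #

#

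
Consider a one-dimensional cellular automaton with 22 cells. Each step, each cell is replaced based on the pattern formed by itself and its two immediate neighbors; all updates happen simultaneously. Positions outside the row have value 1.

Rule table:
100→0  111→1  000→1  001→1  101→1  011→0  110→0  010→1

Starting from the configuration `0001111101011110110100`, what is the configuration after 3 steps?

0011111111110100110111

0110111011101101001101
1001010101010011010010
0011111111110100110111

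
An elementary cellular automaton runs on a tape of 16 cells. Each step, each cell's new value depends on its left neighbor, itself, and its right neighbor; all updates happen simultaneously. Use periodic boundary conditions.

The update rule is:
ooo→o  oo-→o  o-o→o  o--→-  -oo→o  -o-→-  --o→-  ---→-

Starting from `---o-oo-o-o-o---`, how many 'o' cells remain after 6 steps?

6

step 1: ----oooo-o-o----
step 2: ----ooooo-o-----
step 3: ----oooooo------
step 4: ----oooooo------  (fixed point — unchanged through step 6)
count of o: 6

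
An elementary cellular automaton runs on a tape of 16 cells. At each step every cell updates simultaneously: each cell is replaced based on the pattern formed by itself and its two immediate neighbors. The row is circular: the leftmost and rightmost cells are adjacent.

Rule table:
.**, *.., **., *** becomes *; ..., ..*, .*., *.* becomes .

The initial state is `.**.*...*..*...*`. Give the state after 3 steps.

.****..*...*..*.

.**..*...*..*...
.***..*...*..*..
.****..*...*..*.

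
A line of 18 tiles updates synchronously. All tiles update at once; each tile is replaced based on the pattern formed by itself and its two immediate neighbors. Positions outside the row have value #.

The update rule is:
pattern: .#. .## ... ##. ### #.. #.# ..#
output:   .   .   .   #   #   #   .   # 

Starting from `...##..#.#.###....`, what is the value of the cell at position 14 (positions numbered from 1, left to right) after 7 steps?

step 1: #.#.###.....###..#
step 2: #....###...#.####.
step 3: ##..#.###.#...###.
step 4: ####...##..#.#.##.
step 5: #####.#.###.....#.
step 6: #####....###...#..
step 7: ######..#.###.#.##
position 14 holds .

.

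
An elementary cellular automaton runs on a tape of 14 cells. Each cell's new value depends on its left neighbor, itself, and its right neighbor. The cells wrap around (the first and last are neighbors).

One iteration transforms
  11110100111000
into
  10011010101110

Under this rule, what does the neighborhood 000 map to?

At position 12 the neighborhood is 000; the next row has 1 there.

1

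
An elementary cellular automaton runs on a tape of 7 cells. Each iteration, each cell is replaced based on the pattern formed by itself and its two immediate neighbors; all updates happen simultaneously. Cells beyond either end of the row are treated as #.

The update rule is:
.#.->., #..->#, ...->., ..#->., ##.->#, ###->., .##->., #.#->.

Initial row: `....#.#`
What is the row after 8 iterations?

..##...

#......
##.....
.##....
..##...
#..##..
##..##.
.##..#.
..##...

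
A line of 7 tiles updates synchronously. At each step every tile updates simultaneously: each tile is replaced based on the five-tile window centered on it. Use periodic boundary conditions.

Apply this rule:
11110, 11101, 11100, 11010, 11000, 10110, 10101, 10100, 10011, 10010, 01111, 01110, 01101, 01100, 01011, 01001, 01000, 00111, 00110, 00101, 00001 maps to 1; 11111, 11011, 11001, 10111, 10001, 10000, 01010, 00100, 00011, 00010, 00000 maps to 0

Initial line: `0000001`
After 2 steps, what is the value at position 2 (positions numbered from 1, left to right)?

1000100
0100011
position 2 holds 1

1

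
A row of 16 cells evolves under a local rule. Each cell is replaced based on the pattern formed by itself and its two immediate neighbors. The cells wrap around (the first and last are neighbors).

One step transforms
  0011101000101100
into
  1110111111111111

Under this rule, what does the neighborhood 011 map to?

At position 2 the neighborhood is 011; the next row has 1 there.

1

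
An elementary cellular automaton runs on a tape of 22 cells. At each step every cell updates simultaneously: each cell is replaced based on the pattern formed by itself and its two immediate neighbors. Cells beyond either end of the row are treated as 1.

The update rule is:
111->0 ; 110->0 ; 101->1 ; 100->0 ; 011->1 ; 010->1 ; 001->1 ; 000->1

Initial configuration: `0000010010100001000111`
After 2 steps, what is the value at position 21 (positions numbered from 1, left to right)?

0

0111110111101111011100
1100001100011000110001
position 21 holds 0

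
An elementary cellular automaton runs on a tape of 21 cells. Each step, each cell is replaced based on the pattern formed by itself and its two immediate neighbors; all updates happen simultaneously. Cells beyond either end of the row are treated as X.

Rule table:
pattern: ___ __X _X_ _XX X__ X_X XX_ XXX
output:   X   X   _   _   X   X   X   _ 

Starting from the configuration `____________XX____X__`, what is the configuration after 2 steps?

___________XX____XX__

XXXXXXXXXXXX_XXXXX_XX
___________XX____XX__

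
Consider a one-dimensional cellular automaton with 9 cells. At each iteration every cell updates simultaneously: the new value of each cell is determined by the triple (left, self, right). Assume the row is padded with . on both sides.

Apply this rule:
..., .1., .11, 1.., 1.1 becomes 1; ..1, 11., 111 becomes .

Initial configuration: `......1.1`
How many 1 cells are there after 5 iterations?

11111.111
1....11..
1111.1.11
1...1111.
111.1...1
count of 1: 5

5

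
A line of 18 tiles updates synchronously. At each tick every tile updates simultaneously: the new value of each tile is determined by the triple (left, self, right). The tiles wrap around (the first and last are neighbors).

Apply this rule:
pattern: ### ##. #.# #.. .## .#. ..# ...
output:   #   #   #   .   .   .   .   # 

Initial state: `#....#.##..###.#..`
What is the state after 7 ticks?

tick 1: ..##..#.#...###...
tick 2: #..#...#..#..##.##
tick 3: #....#........##.#
tick 4: #.##...######..##.
tick 5: .#.#.#..#####...##
tick 6: #.#.#....####.#..#
tick 7: ##.#..##..####....

##.#..##..####....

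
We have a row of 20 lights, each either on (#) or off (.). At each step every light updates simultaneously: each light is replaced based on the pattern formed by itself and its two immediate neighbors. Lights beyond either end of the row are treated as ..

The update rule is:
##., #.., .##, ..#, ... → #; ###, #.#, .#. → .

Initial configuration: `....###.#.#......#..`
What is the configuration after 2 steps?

#...#..#####....#.##

#####.#....######.##
#...#..#####....#.##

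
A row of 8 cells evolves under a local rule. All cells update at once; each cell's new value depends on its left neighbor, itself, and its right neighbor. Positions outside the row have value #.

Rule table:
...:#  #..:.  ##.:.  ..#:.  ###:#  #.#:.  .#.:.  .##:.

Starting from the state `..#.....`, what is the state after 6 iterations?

....###.
.##..#..
........
.######.
..####..
...##...

...##...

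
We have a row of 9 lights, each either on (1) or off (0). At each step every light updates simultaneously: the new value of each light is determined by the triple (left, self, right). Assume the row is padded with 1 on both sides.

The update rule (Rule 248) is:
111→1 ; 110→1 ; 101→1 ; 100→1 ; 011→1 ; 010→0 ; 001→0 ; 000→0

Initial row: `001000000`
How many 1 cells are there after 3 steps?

step 1: 100100000
step 2: 110010000
step 3: 111001000
count of 1: 4

4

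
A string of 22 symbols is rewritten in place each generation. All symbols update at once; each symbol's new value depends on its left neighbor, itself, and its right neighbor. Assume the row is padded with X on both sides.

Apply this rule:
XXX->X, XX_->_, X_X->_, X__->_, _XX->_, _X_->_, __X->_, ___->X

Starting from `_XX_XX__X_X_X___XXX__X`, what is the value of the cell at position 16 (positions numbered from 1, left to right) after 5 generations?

______________X__X____
_XXXXXXXXXXXX______XX_
__XXXXXXXXXX__XXXX____
___XXXXXXXX____XX__XX_
_X__XXXXXX__XX________
position 16 holds _

_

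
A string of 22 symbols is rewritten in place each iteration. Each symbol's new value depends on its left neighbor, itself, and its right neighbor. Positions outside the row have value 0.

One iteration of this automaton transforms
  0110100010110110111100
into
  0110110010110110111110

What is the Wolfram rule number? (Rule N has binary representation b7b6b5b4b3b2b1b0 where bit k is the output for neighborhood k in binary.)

220

position 17: 111 → 1  (bit 7 = 1)
position 2: 110 → 1  (bit 6 = 1)
position 3: 101 → 0  (bit 5 = 0)
position 5: 100 → 1  (bit 4 = 1)
position 1: 011 → 1  (bit 3 = 1)
position 4: 010 → 1  (bit 2 = 1)
position 0: 001 → 0  (bit 1 = 0)
position 6: 000 → 0  (bit 0 = 0)
bits b7..b0 = 11011100 = 220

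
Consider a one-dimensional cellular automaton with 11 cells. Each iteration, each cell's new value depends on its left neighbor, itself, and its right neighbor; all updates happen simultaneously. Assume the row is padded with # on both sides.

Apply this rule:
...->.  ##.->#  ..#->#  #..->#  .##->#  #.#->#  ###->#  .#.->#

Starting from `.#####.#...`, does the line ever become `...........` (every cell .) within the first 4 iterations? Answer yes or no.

no

#########.#
###########
###########  (fixed point — unchanged through iteration 4)
iteration 4 is ###########, still not uniform .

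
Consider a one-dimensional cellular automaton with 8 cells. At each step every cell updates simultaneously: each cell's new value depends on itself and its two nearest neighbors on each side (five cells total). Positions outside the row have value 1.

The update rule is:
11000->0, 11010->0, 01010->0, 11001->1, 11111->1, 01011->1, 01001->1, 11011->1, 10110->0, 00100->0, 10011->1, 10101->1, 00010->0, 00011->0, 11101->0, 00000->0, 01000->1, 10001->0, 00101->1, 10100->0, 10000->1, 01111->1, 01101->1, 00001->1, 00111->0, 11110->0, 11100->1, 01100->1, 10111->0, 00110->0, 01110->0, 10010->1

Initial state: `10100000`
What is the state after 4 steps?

00011010
00001011
01101101
10110110

10110110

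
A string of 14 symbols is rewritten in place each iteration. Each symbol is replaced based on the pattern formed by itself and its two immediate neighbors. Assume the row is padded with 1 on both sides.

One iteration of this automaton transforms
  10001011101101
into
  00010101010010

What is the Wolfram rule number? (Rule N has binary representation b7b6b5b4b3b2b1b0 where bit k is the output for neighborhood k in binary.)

position 7: 111 → 1  (bit 7 = 1)
position 0: 110 → 0  (bit 6 = 0)
position 5: 101 → 1  (bit 5 = 1)
position 1: 100 → 0  (bit 4 = 0)
position 6: 011 → 0  (bit 3 = 0)
position 4: 010 → 0  (bit 2 = 0)
position 3: 001 → 1  (bit 1 = 1)
position 2: 000 → 0  (bit 0 = 0)
bits b7..b0 = 10100010 = 162

162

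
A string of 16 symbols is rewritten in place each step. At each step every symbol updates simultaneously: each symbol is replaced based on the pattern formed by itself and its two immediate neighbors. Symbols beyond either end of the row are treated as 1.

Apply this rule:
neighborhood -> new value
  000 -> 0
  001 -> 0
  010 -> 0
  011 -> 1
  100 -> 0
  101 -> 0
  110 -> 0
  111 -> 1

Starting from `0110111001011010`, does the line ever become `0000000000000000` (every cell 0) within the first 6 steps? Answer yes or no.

yes

0100110000010000
0000100000000000
0000000000000000
all cells are 0 at step 3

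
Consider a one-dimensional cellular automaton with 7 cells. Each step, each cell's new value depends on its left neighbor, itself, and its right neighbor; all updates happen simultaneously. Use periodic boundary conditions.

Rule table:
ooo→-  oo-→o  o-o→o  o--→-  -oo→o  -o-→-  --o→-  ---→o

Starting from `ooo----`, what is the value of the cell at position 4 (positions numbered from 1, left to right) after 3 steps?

o-o-oo-
-o-oooo
o-oo--o
position 4 holds o

o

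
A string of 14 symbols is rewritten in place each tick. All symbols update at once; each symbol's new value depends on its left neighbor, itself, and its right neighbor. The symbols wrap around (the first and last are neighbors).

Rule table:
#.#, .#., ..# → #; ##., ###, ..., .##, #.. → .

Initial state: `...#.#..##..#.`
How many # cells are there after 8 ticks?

..####.#...##.
.#....##..#...
##...#...##...
....##..#....#
...#...##...##
..##..#....#..
.#...##...##..
##..#....#....
count of #: 4

4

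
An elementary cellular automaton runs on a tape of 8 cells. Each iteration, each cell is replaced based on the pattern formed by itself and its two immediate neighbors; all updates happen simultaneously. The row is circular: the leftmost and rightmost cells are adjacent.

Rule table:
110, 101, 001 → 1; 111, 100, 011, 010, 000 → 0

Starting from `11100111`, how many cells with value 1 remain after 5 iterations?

00101000
01010000
10100000
01000001
10000010
count of 1: 2

2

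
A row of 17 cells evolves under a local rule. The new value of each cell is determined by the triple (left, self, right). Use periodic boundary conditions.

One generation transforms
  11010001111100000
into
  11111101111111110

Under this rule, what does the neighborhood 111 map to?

1

At position 8 the neighborhood is 111; the next row has 1 there.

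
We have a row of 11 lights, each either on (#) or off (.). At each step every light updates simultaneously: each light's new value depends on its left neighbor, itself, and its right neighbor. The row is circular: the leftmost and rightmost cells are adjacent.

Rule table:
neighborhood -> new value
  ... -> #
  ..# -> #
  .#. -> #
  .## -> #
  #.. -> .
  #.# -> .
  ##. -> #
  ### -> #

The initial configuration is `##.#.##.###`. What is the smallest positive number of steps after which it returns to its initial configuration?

##.#.##.###

1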